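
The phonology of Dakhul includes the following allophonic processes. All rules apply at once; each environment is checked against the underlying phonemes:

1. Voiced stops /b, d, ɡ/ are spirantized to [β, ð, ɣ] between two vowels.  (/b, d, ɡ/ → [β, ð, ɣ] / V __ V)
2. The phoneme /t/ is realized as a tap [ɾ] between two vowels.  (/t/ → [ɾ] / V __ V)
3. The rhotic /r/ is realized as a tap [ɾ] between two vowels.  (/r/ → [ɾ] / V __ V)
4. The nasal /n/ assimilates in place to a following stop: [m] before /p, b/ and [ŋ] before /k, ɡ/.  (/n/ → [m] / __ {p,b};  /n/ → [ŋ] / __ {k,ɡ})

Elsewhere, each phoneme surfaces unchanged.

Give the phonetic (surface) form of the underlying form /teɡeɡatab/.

/t/ (word-initial) fails the environment for rule 2, so it stays [t].
/e/ stays [e].
/ɡ/ — between /e/ and /e/, between two vowels — surfaces as [ɣ] (rule 1).
/e/ (between /ɡ/ and /ɡ/): no rule targets it → [e].
/ɡ/ — between /e/ and /a/, between two vowels — surfaces as [ɣ] (rule 1).
/a/ — not in any rule's target class → [a].
/t/ — between /a/ and /a/, between two vowels — surfaces as [ɾ] (rule 2).
/a/ stays [a].
/b/ (word-final) fails the environment for rule 1, so it stays [b].

[teɣeɣaɾab]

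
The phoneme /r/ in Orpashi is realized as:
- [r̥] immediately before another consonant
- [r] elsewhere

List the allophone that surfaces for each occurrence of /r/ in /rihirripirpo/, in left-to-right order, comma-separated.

[r], [r̥], [r], [r̥]

Occurrence 1 (position 1): no conditioning environment matches → elsewhere allophone [r].
Occurrence 2 (position 5): immediately before another consonant → [r̥].
Occurrence 3 (position 6): no conditioning environment matches → elsewhere allophone [r].
Occurrence 4 (position 10): immediately before another consonant → [r̥].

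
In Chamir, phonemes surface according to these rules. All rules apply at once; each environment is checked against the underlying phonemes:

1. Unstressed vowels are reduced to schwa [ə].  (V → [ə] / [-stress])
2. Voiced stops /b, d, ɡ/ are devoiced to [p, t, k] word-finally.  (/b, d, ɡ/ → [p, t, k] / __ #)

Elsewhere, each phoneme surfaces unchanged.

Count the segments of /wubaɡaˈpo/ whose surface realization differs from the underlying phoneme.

3

Segments that undergo a rule: /u/ → [ə] (rule 1); /a/ → [ə] (rule 1); /a/ → [ə] (rule 1).
All other segments surface unchanged.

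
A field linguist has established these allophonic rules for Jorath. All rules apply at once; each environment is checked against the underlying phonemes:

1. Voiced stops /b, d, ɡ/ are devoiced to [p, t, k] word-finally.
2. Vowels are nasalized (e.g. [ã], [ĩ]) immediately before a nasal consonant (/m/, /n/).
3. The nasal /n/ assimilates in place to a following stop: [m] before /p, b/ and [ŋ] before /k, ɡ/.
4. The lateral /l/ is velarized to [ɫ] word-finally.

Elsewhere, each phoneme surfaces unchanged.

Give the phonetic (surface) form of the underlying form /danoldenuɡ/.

[dãnoldẽnuk]

/d/ — word-initial; rule 1 does not apply here → [d].
/a/ (between /d/ and /n/): before a nasal consonant, so rule 2 applies → [ã].
/n/ — between /a/ and /o/; rule 3 does not apply here → [n].
/o/ (between /n/ and /l/) fails the environment for rule 2, so it stays [o].
/l/ (between /o/ and /d/) fails the environment for rule 4, so it stays [l].
/d/ (between /l/ and /e/) is in the target of rule 1 but the environment (word-finally) is not met → [d].
/e/ — between /d/ and /n/, before a nasal consonant — surfaces as [ẽ] (rule 2).
/n/ — between /e/ and /u/; rule 3 does not apply here → [n].
/u/ (between /n/ and /ɡ/) is in the target of rule 2 but the environment (before a nasal consonant) is not met → [u].
/ɡ/ (word-final): word-finally, so rule 1 applies → [k].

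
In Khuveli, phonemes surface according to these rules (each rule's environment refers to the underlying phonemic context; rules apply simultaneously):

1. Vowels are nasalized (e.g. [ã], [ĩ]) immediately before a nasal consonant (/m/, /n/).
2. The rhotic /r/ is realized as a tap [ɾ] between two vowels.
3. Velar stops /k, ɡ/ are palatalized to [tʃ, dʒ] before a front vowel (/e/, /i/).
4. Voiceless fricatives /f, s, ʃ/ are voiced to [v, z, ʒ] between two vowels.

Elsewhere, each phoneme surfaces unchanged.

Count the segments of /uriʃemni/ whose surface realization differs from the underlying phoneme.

Segments that undergo a rule: /r/ → [ɾ] (rule 2); /ʃ/ → [ʒ] (rule 4); /e/ → [ẽ] (rule 1).
All other segments surface unchanged.

3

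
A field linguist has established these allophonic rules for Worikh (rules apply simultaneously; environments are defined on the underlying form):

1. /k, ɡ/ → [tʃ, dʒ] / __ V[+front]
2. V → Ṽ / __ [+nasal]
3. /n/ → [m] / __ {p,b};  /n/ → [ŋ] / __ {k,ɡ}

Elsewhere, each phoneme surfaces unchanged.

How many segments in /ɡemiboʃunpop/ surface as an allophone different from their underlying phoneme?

4

Segments that undergo a rule: /ɡ/ → [dʒ] (rule 1); /e/ → [ẽ] (rule 2); /u/ → [ũ] (rule 2); /n/ → [m] (rule 3).
All other segments surface unchanged.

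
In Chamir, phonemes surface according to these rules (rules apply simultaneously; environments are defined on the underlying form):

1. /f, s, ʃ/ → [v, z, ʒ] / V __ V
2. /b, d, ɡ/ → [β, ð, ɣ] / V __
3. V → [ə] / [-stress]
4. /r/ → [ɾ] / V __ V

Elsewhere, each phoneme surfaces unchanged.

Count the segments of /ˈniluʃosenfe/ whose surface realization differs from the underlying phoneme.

Segments that undergo a rule: /u/ → [ə] (rule 3); /ʃ/ → [ʒ] (rule 1); /o/ → [ə] (rule 3); /s/ → [z] (rule 1); /e/ → [ə] (rule 3); /e/ → [ə] (rule 3).
All other segments surface unchanged.

6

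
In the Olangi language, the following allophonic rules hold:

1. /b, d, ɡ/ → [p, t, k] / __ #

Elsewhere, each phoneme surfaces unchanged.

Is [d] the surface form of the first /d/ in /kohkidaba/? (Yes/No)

Yes

/d/ (between /i/ and /a/): rule 1 targets it, but not word-finally → unchanged [d].
The actual realization is [d], which matches [d].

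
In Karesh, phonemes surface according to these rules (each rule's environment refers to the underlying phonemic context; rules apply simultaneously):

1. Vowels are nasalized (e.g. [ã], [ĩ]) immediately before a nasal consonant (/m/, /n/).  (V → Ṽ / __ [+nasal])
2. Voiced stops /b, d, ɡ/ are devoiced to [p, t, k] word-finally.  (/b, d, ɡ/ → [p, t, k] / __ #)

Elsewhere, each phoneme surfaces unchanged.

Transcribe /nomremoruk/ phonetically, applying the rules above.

[nõmrẽmoruk]

/n/ (word-initial): no rule targets it → [n].
/o/ (between /n/ and /m/) occurs before a nasal consonant → [õ] by rule 1.
/m/ (between /o/ and /r/) is unaffected → [m].
/r/ — not in any rule's target class → [r].
/e/ — between /r/ and /m/, before a nasal consonant — surfaces as [ẽ] (rule 1).
/m/ stays [m].
/o/ — between /m/ and /r/; rule 1 does not apply here → [o].
/r/ (between /o/ and /u/): no rule targets it → [r].
/u/ (between /r/ and /k/): rule 1 targets it, but not before a nasal consonant → unchanged [u].
/k/ stays [k].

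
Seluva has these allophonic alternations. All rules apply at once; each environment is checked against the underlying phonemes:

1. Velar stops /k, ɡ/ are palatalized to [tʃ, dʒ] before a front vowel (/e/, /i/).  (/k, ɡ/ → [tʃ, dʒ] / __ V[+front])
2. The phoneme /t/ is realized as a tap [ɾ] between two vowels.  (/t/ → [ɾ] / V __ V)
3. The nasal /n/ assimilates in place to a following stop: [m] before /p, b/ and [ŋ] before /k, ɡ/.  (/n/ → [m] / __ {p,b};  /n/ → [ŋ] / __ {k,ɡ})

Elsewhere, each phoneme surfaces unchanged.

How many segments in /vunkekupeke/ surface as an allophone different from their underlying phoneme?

3

Segments that undergo a rule: /n/ → [ŋ] (rule 3); /k/ → [tʃ] (rule 1); /k/ → [tʃ] (rule 1).
All other segments surface unchanged.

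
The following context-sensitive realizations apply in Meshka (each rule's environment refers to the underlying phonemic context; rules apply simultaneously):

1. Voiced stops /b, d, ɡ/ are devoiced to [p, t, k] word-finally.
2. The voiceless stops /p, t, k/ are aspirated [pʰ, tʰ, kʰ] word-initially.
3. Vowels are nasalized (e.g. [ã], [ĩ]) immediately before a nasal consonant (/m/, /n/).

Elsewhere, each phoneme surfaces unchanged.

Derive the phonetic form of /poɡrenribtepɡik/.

[pʰoɡrẽnribtepɡik]

Rule 2 applies to /p/ (word-initial: word-initially) → [pʰ].
/o/ (between /p/ and /ɡ/) is in the target of rule 3 but the environment (before a nasal consonant) is not met → [o].
/ɡ/ (between /o/ and /r/): rule 1 targets it, but not word-finally → unchanged [ɡ].
/e/ (between /r/ and /n/): before a nasal consonant, so rule 3 applies → [ẽ].
/i/ (between /r/ and /b/): rule 3 targets it, but not before a nasal consonant → unchanged [i].
/b/ (between /i/ and /t/): rule 1 targets it, but not word-finally → unchanged [b].
/t/ (between /b/ and /e/) fails the environment for rule 2, so it stays [t].
/e/ (between /t/ and /p/) fails the environment for rule 3, so it stays [e].
/p/ (between /e/ and /ɡ/) fails the environment for rule 2, so it stays [p].
/ɡ/ — between /p/ and /i/; rule 1 does not apply here → [ɡ].
/i/ (between /ɡ/ and /k/) is in the target of rule 3 but the environment (before a nasal consonant) is not met → [i].
/k/ (word-final) is in the target of rule 2 but the environment (word-initially) is not met → [k].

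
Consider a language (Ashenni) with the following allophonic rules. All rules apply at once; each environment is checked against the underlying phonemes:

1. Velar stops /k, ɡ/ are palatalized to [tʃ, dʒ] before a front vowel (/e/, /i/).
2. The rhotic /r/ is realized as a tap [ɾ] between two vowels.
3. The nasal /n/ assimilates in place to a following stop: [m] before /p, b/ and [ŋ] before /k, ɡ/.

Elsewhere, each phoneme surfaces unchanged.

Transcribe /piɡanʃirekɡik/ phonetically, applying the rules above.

[piɡanʃiɾekdʒik]

/p/ stays [p].
/i/ (between /p/ and /ɡ/): no rule targets it → [i].
/ɡ/ (between /i/ and /a/) is in the target of rule 1 but the environment (before a front vowel) is not met → [ɡ].
/a/ — not in any rule's target class → [a].
/n/ — between /a/ and /ʃ/; rule 3 does not apply here → [n].
/ʃ/ (between /n/ and /i/): no rule targets it → [ʃ].
/i/ (between /ʃ/ and /r/) is unaffected → [i].
/r/ — between /i/ and /e/, between two vowels — surfaces as [ɾ] (rule 2).
/e/ (between /r/ and /k/): no rule targets it → [e].
/k/ (between /e/ and /ɡ/) fails the environment for rule 1, so it stays [k].
/ɡ/ (between /k/ and /i/): before a front vowel, so rule 1 applies → [dʒ].
/i/ (between /ɡ/ and /k/): no rule targets it → [i].
/k/ (word-final): rule 1 targets it, but not before a front vowel → unchanged [k].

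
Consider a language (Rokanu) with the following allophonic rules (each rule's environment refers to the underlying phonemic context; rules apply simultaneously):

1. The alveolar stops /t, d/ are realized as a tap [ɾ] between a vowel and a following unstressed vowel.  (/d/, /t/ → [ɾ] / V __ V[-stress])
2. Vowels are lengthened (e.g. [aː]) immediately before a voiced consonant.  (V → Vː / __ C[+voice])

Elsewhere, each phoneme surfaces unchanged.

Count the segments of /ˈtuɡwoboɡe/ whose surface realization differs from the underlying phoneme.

Segments that undergo a rule: /u/ → [uː] (rule 2); /o/ → [oː] (rule 2); /o/ → [oː] (rule 2).
All other segments surface unchanged.

3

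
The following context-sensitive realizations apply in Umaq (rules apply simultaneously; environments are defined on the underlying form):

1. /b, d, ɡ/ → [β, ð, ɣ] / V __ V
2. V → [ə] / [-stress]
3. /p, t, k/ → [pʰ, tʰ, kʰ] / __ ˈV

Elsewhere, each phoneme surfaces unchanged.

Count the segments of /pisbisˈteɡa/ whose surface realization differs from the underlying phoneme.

5

Segments that undergo a rule: /i/ → [ə] (rule 2); /i/ → [ə] (rule 2); /t/ → [tʰ] (rule 3); /ɡ/ → [ɣ] (rule 1); /a/ → [ə] (rule 2).
All other segments surface unchanged.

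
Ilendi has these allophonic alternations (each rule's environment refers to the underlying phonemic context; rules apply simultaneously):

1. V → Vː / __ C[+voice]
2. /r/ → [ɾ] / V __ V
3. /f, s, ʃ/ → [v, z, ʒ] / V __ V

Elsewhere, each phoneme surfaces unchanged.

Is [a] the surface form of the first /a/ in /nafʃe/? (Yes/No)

Yes

/a/ (between /n/ and /f/): rule 1 targets it, but not before a voiced consonant → unchanged [a].
The actual realization is [a], which matches [a].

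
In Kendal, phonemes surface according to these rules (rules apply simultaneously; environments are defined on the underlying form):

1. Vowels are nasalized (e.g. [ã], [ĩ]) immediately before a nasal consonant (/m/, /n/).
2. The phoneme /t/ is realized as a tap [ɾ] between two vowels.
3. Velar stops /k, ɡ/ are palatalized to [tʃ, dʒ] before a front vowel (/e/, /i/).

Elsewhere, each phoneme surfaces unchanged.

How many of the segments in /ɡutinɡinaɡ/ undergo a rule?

4

Segments that undergo a rule: /t/ → [ɾ] (rule 2); /i/ → [ĩ] (rule 1); /ɡ/ → [dʒ] (rule 3); /i/ → [ĩ] (rule 1).
All other segments surface unchanged.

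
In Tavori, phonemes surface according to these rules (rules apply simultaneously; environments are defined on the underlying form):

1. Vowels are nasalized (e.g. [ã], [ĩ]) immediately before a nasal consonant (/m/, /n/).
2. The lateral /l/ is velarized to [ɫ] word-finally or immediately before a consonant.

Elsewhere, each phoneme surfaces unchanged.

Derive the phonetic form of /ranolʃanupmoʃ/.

/r/ stays [r].
/a/ — between /r/ and /n/, before a nasal consonant — surfaces as [ã] (rule 1).
/n/ (between /a/ and /o/): no rule targets it → [n].
/o/ (between /n/ and /l/) fails the environment for rule 1, so it stays [o].
/l/ (between /o/ and /ʃ/) occurs word-finally or immediately before a consonant → [ɫ] by rule 2.
/ʃ/ stays [ʃ].
/a/ (between /ʃ/ and /n/): before a nasal consonant, so rule 1 applies → [ã].
/n/ — not in any rule's target class → [n].
/u/ (between /n/ and /p/) is in the target of rule 1 but the environment (before a nasal consonant) is not met → [u].
/p/ (between /u/ and /m/): no rule targets it → [p].
/m/ (between /p/ and /o/): no rule targets it → [m].
/o/ (between /m/ and /ʃ/): rule 1 targets it, but not before a nasal consonant → unchanged [o].
/ʃ/ (word-final): no rule targets it → [ʃ].

[rãnoɫʃãnupmoʃ]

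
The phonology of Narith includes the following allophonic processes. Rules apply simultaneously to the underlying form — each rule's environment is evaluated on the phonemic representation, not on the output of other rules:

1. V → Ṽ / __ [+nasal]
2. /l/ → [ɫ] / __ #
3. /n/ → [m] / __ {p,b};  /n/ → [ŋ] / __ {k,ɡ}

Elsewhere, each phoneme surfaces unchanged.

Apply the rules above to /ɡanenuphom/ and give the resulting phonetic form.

/ɡ/ (word-initial): no rule targets it → [ɡ].
/a/ (between /ɡ/ and /n/): before a nasal consonant, so rule 1 applies → [ã].
/n/ (between /a/ and /e/) fails the environment for rule 3, so it stays [n].
/e/ (between /n/ and /n/): before a nasal consonant, so rule 1 applies → [ẽ].
/n/ (between /e/ and /u/) fails the environment for rule 3, so it stays [n].
/u/ — between /n/ and /p/; rule 1 does not apply here → [u].
/p/ (between /u/ and /h/) is unaffected → [p].
/h/ (between /p/ and /o/): no rule targets it → [h].
/o/ (between /h/ and /m/) occurs before a nasal consonant → [õ] by rule 1.
/m/ — not in any rule's target class → [m].

[ɡãnẽnuphõm]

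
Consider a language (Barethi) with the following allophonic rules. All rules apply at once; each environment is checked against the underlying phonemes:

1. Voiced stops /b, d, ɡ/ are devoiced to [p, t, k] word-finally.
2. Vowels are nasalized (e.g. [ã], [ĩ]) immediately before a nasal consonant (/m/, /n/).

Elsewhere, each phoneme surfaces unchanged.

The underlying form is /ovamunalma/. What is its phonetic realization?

[ovãmũnalma]

/o/ (word-initial) fails the environment for rule 2, so it stays [o].
/v/ (between /o/ and /a/) is unaffected → [v].
/a/ (between /v/ and /m/) occurs before a nasal consonant → [ã] by rule 2.
/m/ stays [m].
Rule 2 applies to /u/ (between /m/ and /n/: before a nasal consonant) → [ũ].
/n/ (between /u/ and /a/) is unaffected → [n].
/a/ (between /n/ and /l/) is in the target of rule 2 but the environment (before a nasal consonant) is not met → [a].
/l/ stays [l].
/m/ — not in any rule's target class → [m].
/a/ (word-final) is in the target of rule 2 but the environment (before a nasal consonant) is not met → [a].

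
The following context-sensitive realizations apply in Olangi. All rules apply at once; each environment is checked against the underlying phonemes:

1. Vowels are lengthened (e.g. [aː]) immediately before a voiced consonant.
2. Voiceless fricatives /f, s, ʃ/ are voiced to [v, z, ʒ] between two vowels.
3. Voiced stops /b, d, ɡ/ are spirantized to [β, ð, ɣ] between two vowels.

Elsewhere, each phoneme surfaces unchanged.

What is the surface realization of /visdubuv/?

[visduːβuːv]

/v/ (word-initial) is unaffected → [v].
/i/ (between /v/ and /s/) fails the environment for rule 1, so it stays [i].
/s/ (between /i/ and /d/) is in the target of rule 2 but the environment (between two vowels) is not met → [s].
/d/ — between /s/ and /u/; rule 3 does not apply here → [d].
Rule 1 applies to /u/ (between /d/ and /b/: before a voiced consonant) → [uː].
/b/ — between /u/ and /u/, between two vowels — surfaces as [β] (rule 3).
/u/ (between /b/ and /v/): before a voiced consonant, so rule 1 applies → [uː].
/v/ — not in any rule's target class → [v].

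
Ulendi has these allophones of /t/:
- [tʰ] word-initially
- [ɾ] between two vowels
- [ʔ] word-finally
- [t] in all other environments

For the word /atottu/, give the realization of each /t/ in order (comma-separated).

[ɾ], [t], [t]

Occurrence 1 (position 2): between two vowels → [ɾ].
Occurrence 2 (position 4): no conditioning environment matches → elsewhere allophone [t].
Occurrence 3 (position 5): no conditioning environment matches → elsewhere allophone [t].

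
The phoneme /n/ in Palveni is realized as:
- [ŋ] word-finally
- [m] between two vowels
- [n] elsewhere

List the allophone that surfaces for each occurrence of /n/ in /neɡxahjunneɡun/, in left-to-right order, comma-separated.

Occurrence 1 (position 1): no conditioning environment matches → elsewhere allophone [n].
Occurrence 2 (position 9): no conditioning environment matches → elsewhere allophone [n].
Occurrence 3 (position 10): no conditioning environment matches → elsewhere allophone [n].
Occurrence 4 (position 14): word-finally → [ŋ].

[n], [n], [n], [ŋ]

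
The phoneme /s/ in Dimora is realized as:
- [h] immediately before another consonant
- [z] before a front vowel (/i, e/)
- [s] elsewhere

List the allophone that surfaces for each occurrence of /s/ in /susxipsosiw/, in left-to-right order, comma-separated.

Occurrence 1 (position 1): no conditioning environment matches → elsewhere allophone [s].
Occurrence 2 (position 3): immediately before another consonant → [h].
Occurrence 3 (position 7): no conditioning environment matches → elsewhere allophone [s].
Occurrence 4 (position 9): before a front vowel (/i, e/) → [z].

[s], [h], [s], [z]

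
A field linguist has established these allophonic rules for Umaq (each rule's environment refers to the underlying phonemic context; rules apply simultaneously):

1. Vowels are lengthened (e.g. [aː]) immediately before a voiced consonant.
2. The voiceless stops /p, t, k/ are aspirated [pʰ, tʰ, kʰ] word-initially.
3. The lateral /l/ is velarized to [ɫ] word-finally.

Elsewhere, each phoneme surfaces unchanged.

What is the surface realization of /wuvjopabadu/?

/w/ — not in any rule's target class → [w].
Rule 1 applies to /u/ (between /w/ and /v/: before a voiced consonant) → [uː].
/v/ stays [v].
/j/ — not in any rule's target class → [j].
/o/ (between /j/ and /p/): rule 1 targets it, but not before a voiced consonant → unchanged [o].
/p/ (between /o/ and /a/) is in the target of rule 2 but the environment (word-initially) is not met → [p].
Rule 1 applies to /a/ (between /p/ and /b/: before a voiced consonant) → [aː].
/b/ (between /a/ and /a/): no rule targets it → [b].
/a/ meets the environment for rule 1 (before a voiced consonant) → [aː].
/d/ stays [d].
/u/ (word-final) is in the target of rule 1 but the environment (before a voiced consonant) is not met → [u].

[wuːvjopaːbaːdu]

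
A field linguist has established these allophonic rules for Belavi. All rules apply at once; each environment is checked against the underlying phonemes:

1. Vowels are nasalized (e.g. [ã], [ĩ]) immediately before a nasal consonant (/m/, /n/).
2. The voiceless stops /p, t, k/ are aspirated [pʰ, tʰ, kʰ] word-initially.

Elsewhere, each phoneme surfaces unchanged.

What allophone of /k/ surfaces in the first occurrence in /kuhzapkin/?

[kʰ]

/k/ meets the environment for rule 2 (word-initially) → [kʰ].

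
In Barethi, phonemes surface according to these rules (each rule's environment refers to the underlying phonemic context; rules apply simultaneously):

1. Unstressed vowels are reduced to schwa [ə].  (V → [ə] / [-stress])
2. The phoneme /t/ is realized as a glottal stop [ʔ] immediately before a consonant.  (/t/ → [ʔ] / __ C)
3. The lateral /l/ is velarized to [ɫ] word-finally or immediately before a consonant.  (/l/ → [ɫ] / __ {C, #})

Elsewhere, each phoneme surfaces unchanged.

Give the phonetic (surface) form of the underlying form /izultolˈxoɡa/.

/i/ (word-initial): in an unstressed syllable, so rule 1 applies → [ə].
/u/ (between /z/ and /l/): in an unstressed syllable, so rule 1 applies → [ə].
/l/ meets the environment for rule 3 (word-finally or immediately before a consonant) → [ɫ].
/t/ (between /l/ and /o/): rule 2 targets it, but not immediately before a consonant → unchanged [t].
Rule 1 applies to /o/ (between /t/ and /l/: in an unstressed syllable) → [ə].
/l/ (between /o/ and /x/) occurs word-finally or immediately before a consonant → [ɫ] by rule 3.
/o/ (between /x/ and /ɡ/) is in the target of rule 1 but the environment (in an unstressed syllable) is not met → [o].
/a/ meets the environment for rule 1 (in an unstressed syllable) → [ə].

[əzəɫtəɫˈxoɡə]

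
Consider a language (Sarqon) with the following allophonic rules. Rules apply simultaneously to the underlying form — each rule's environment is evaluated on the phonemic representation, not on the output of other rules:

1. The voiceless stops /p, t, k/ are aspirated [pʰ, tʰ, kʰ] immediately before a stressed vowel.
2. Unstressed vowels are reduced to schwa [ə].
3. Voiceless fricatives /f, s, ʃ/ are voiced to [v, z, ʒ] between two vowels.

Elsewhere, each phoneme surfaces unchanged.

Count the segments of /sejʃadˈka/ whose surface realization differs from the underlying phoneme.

Segments that undergo a rule: /e/ → [ə] (rule 2); /a/ → [ə] (rule 2); /k/ → [kʰ] (rule 1).
All other segments surface unchanged.

3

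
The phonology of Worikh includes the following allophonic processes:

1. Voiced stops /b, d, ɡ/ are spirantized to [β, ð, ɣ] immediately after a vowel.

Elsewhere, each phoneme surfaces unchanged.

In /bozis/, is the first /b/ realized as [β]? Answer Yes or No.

No

/b/ (word-initial): rule 1 targets it, but not immediately after a vowel → unchanged [b].
The actual realization is [b], not [β].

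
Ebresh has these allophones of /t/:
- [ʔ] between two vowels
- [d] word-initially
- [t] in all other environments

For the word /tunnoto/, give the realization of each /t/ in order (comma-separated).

[d], [ʔ]

Occurrence 1 (position 1): word-initially → [d].
Occurrence 2 (position 6): between two vowels → [ʔ].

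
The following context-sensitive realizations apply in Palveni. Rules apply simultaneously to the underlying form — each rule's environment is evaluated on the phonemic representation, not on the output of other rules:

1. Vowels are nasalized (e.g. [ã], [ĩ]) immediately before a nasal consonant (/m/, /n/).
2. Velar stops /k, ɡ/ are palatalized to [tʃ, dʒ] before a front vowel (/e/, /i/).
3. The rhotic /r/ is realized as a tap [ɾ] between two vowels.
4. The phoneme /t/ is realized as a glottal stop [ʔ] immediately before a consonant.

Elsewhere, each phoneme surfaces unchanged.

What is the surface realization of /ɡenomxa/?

/ɡ/ meets the environment for rule 2 (before a front vowel) → [dʒ].
Rule 1 applies to /e/ (between /ɡ/ and /n/: before a nasal consonant) → [ẽ].
/n/ (between /e/ and /o/): no rule targets it → [n].
/o/ (between /n/ and /m/): before a nasal consonant, so rule 1 applies → [õ].
/m/ (between /o/ and /x/): no rule targets it → [m].
/x/ stays [x].
/a/ (word-final) fails the environment for rule 1, so it stays [a].

[dʒẽnõmxa]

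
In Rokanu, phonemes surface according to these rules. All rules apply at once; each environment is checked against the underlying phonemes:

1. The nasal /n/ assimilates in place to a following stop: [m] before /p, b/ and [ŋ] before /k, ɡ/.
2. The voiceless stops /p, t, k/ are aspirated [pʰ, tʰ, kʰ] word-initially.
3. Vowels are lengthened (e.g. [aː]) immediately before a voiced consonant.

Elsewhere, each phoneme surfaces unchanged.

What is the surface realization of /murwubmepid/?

[muːrwuːbmepiːd]

Rule 3 applies to /u/ (between /m/ and /r/: before a voiced consonant) → [uː].
/u/ — between /w/ and /b/, before a voiced consonant — surfaces as [uː] (rule 3).
/e/ (between /m/ and /p/) is in the target of rule 3 but the environment (before a voiced consonant) is not met → [e].
/p/ (between /e/ and /i/) fails the environment for rule 2, so it stays [p].
/i/ meets the environment for rule 3 (before a voiced consonant) → [iː].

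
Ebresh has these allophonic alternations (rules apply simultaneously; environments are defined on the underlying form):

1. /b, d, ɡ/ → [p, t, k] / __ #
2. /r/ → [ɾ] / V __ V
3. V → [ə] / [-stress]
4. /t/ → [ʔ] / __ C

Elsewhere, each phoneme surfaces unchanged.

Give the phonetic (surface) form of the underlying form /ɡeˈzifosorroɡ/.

[ɡəˈzifəsərrək]

/ɡ/ (word-initial) fails the environment for rule 1, so it stays [ɡ].
Rule 3 applies to /e/ (between /ɡ/ and /z/: in an unstressed syllable) → [ə].
/i/ (between /z/ and /f/): rule 3 targets it, but not in an unstressed syllable → unchanged [i].
/o/ (between /f/ and /s/): in an unstressed syllable, so rule 3 applies → [ə].
/o/ meets the environment for rule 3 (in an unstressed syllable) → [ə].
/r/ (between /o/ and /r/) fails the environment for rule 2, so it stays [r].
/r/ — between /r/ and /o/; rule 2 does not apply here → [r].
/o/ meets the environment for rule 3 (in an unstressed syllable) → [ə].
/ɡ/ — word-final, word-finally — surfaces as [k] (rule 1).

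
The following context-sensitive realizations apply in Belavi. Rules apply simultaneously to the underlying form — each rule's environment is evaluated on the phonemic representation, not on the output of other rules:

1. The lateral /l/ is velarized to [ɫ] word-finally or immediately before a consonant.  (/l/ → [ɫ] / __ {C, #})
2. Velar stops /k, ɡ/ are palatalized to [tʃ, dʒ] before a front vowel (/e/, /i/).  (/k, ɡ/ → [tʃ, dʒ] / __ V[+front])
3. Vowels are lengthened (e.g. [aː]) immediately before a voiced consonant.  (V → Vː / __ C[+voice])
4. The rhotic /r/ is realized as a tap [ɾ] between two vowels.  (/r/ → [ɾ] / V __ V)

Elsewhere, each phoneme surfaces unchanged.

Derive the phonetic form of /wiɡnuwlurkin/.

[wiːɡnuːwluːrtʃiːn]

/w/ (word-initial) is unaffected → [w].
Rule 3 applies to /i/ (between /w/ and /ɡ/: before a voiced consonant) → [iː].
/ɡ/ (between /i/ and /n/) is in the target of rule 2 but the environment (before a front vowel) is not met → [ɡ].
/n/ stays [n].
/u/ (between /n/ and /w/) occurs before a voiced consonant → [uː] by rule 3.
/w/ — not in any rule's target class → [w].
/l/ (between /w/ and /u/): rule 1 targets it, but not word-finally or immediately before a consonant → unchanged [l].
/u/ (between /l/ and /r/): before a voiced consonant, so rule 3 applies → [uː].
/r/ (between /u/ and /k/): rule 4 targets it, but not between two vowels → unchanged [r].
/k/ (between /r/ and /i/) occurs before a front vowel → [tʃ] by rule 2.
Rule 3 applies to /i/ (between /k/ and /n/: before a voiced consonant) → [iː].
/n/ (word-final) is unaffected → [n].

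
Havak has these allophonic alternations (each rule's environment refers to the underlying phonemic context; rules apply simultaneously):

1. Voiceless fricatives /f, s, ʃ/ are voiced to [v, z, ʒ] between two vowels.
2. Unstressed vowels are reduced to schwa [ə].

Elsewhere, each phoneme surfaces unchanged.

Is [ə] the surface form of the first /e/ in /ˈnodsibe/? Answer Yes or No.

/e/ — word-final, in an unstressed syllable — surfaces as [ə] (rule 2).
The actual realization is [ə], which matches [ə].

Yes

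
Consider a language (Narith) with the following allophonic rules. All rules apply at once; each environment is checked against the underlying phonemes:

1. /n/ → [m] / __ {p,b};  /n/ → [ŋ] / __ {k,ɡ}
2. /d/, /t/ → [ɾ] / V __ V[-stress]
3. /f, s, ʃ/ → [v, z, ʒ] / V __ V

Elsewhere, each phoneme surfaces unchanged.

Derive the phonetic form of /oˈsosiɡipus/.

[oˈzoziɡipus]

/o/ (word-initial) is unaffected → [o].
/s/ — between /o/ and /o/, between two vowels — surfaces as [z] (rule 3).
/o/ stays [o].
/s/ (between /o/ and /i/): between two vowels, so rule 3 applies → [z].
/i/ — not in any rule's target class → [i].
/ɡ/ stays [ɡ].
/i/ — not in any rule's target class → [i].
/p/ (between /i/ and /u/): no rule targets it → [p].
/u/ — not in any rule's target class → [u].
/s/ (word-final): rule 3 targets it, but not between two vowels → unchanged [s].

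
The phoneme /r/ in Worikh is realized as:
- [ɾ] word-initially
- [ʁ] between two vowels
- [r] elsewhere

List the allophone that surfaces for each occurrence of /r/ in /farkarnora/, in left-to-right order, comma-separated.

[r], [r], [ʁ]

Occurrence 1 (position 3): no conditioning environment matches → elsewhere allophone [r].
Occurrence 2 (position 6): no conditioning environment matches → elsewhere allophone [r].
Occurrence 3 (position 9): between two vowels → [ʁ].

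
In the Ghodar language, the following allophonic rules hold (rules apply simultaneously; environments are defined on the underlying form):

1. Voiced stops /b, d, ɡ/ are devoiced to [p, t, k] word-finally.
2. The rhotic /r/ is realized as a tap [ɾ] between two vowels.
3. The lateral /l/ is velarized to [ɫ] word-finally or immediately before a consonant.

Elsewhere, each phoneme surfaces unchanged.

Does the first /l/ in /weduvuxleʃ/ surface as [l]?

Yes

/l/ (between /x/ and /e/) fails the environment for rule 3, so it stays [l].
The actual realization is [l], which matches [l].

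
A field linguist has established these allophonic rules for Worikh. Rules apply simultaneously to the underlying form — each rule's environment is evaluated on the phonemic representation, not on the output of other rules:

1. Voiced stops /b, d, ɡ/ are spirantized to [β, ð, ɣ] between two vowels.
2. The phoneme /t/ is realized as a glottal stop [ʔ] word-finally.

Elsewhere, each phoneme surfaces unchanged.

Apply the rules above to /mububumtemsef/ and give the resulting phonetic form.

[muβuβumtemsef]

/m/ stays [m].
/u/ (between /m/ and /b/) is unaffected → [u].
/b/ (between /u/ and /u/) occurs between two vowels → [β] by rule 1.
/u/ (between /b/ and /b/) is unaffected → [u].
Rule 1 applies to /b/ (between /u/ and /u/: between two vowels) → [β].
/u/ (between /b/ and /m/): no rule targets it → [u].
/m/ — not in any rule's target class → [m].
/t/ (between /m/ and /e/) fails the environment for rule 2, so it stays [t].
/e/ (between /t/ and /m/) is unaffected → [e].
/m/ stays [m].
/s/ — not in any rule's target class → [s].
/e/ stays [e].
/f/ (word-final): no rule targets it → [f].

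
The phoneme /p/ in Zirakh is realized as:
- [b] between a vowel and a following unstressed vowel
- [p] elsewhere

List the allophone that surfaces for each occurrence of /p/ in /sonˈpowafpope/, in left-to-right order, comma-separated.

Occurrence 1 (position 4): no conditioning environment matches → elsewhere allophone [p].
Occurrence 2 (position 9): no conditioning environment matches → elsewhere allophone [p].
Occurrence 3 (position 11): between a vowel and a following unstressed vowel → [b].

[p], [p], [b]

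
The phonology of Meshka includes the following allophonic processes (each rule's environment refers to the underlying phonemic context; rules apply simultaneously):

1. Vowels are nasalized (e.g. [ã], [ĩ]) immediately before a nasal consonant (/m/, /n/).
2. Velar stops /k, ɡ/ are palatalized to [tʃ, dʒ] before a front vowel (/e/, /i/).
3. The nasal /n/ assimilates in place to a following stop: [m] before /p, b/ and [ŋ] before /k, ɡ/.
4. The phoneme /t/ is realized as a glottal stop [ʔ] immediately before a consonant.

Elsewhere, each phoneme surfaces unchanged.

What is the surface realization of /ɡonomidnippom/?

[ɡõnõmidnippõm]

/ɡ/ — word-initial; rule 2 does not apply here → [ɡ].
/o/ (between /ɡ/ and /n/): before a nasal consonant, so rule 1 applies → [õ].
/n/ (between /o/ and /o/) is in the target of rule 3 but the environment (before a labial or velar stop) is not met → [n].
/o/ meets the environment for rule 1 (before a nasal consonant) → [õ].
/m/ — not in any rule's target class → [m].
/i/ (between /m/ and /d/) fails the environment for rule 1, so it stays [i].
/d/ stays [d].
/n/ — between /d/ and /i/; rule 3 does not apply here → [n].
/i/ (between /n/ and /p/) fails the environment for rule 1, so it stays [i].
/p/ (between /i/ and /p/): no rule targets it → [p].
/p/ (between /p/ and /o/) is unaffected → [p].
/o/ — between /p/ and /m/, before a nasal consonant — surfaces as [õ] (rule 1).
/m/ stays [m].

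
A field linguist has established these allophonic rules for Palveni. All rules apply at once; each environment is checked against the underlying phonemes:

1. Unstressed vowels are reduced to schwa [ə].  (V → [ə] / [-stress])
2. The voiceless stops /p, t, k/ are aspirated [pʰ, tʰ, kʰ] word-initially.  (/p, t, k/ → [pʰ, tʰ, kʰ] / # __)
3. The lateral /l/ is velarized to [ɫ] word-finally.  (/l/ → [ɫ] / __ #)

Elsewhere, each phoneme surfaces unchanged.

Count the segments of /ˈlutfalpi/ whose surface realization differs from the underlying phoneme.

2

Segments that undergo a rule: /a/ → [ə] (rule 1); /i/ → [ə] (rule 1).
All other segments surface unchanged.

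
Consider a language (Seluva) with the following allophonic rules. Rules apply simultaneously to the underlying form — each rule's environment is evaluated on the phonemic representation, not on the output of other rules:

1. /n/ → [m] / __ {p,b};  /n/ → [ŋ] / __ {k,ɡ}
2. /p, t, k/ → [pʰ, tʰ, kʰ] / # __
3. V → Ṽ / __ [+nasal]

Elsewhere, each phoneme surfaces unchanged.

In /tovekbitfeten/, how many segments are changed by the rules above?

Segments that undergo a rule: /t/ → [tʰ] (rule 2); /e/ → [ẽ] (rule 3).
All other segments surface unchanged.

2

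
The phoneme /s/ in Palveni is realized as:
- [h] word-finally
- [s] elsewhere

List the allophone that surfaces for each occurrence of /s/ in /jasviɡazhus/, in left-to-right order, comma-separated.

[s], [h]

Occurrence 1 (position 3): no conditioning environment matches → elsewhere allophone [s].
Occurrence 2 (position 11): word-finally → [h].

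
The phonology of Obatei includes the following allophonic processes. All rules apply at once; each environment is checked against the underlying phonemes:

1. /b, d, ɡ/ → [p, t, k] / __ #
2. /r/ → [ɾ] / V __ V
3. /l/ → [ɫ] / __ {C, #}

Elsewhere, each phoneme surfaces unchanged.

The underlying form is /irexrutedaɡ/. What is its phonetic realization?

/i/ (word-initial): no rule targets it → [i].
Rule 2 applies to /r/ (between /i/ and /e/: between two vowels) → [ɾ].
/e/ stays [e].
/x/ stays [x].
/r/ (between /x/ and /u/) fails the environment for rule 2, so it stays [r].
/u/ stays [u].
/t/ (between /u/ and /e/) is unaffected → [t].
/e/ (between /t/ and /d/): no rule targets it → [e].
/d/ (between /e/ and /a/) fails the environment for rule 1, so it stays [d].
/a/ (between /d/ and /ɡ/) is unaffected → [a].
/ɡ/ (word-final): word-finally, so rule 1 applies → [k].

[iɾexrutedak]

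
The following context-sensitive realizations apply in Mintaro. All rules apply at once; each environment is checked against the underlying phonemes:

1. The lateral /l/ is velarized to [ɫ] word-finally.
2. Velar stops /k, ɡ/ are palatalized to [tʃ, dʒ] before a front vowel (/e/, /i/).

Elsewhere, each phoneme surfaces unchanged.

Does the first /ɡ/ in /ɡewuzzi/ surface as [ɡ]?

/ɡ/ (word-initial) occurs before a front vowel → [dʒ] by rule 2.
The actual realization is [dʒ], not [ɡ].

No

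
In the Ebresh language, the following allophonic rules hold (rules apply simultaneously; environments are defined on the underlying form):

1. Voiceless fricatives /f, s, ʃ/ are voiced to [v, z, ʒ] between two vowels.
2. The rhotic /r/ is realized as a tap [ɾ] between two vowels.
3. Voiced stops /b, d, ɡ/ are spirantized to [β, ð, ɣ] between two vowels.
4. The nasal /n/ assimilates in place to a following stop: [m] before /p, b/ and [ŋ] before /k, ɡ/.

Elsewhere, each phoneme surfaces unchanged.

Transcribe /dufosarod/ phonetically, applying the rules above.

/d/ — word-initial; rule 3 does not apply here → [d].
/u/ (between /d/ and /f/): no rule targets it → [u].
/f/ meets the environment for rule 1 (between two vowels) → [v].
/o/ — not in any rule's target class → [o].
/s/ meets the environment for rule 1 (between two vowels) → [z].
/a/ (between /s/ and /r/): no rule targets it → [a].
/r/ (between /a/ and /o/) occurs between two vowels → [ɾ] by rule 2.
/o/ stays [o].
/d/ — word-final; rule 3 does not apply here → [d].

[duvozaɾod]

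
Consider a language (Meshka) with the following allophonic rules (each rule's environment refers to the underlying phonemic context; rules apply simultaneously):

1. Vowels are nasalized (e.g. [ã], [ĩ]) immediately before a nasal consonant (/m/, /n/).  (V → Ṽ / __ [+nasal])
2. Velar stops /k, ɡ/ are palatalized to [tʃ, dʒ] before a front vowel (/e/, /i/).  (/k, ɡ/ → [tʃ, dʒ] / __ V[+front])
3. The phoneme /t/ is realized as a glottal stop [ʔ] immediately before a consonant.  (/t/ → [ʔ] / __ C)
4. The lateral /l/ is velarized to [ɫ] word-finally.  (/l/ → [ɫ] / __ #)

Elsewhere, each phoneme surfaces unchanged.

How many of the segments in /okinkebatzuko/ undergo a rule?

Segments that undergo a rule: /k/ → [tʃ] (rule 2); /i/ → [ĩ] (rule 1); /k/ → [tʃ] (rule 2); /t/ → [ʔ] (rule 3).
All other segments surface unchanged.

4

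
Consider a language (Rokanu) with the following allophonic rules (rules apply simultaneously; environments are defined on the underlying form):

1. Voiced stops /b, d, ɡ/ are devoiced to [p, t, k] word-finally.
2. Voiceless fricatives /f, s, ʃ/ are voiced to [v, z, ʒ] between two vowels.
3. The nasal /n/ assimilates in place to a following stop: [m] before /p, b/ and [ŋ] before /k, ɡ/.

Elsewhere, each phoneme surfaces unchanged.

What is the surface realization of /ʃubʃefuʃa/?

/ʃ/ (word-initial) is in the target of rule 2 but the environment (between two vowels) is not met → [ʃ].
/u/ stays [u].
/b/ (between /u/ and /ʃ/) is in the target of rule 1 but the environment (word-finally) is not met → [b].
/ʃ/ (between /b/ and /e/) is in the target of rule 2 but the environment (between two vowels) is not met → [ʃ].
/e/ (between /ʃ/ and /f/): no rule targets it → [e].
/f/ — between /e/ and /u/, between two vowels — surfaces as [v] (rule 2).
/u/ (between /f/ and /ʃ/): no rule targets it → [u].
/ʃ/ meets the environment for rule 2 (between two vowels) → [ʒ].
/a/ — not in any rule's target class → [a].

[ʃubʃevuʒa]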